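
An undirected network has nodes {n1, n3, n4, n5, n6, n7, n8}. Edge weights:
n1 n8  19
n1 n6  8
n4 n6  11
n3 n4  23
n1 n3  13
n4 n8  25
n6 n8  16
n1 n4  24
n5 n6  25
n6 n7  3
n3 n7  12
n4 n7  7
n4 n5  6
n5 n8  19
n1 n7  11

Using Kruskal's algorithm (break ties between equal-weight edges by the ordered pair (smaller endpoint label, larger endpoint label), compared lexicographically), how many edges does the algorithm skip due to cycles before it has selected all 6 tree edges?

3

Kruskal's algorithm — process edges by increasing weight (ties by edge label):
n6 n7 (3): add. Components now {n5} {n1} {n6,n7} {n8} {n3} {n4}
n4 n5 (6): add. Components now {n4,n5} {n1} {n6,n7} {n8} {n3}
n4 n7 (7): add. Components now {n4,n5,n6,n7} {n1} {n8} {n3}
n1 n6 (8): add. Components now {n1,n4,n5,n6,n7} {n8} {n3}
n1 n7 (11): skip — n1 and n7 already connected.
n4 n6 (11): skip — n4 and n6 already connected.
n3 n7 (12): add. Components now {n1,n3,n4,n5,n6,n7} {n8}
n1 n3 (13): skip — n1 and n3 already connected.
n6 n8 (16): add. Components now {n1,n3,n4,n5,n6,n7,n8}
Edges rejected before the tree was complete: 3.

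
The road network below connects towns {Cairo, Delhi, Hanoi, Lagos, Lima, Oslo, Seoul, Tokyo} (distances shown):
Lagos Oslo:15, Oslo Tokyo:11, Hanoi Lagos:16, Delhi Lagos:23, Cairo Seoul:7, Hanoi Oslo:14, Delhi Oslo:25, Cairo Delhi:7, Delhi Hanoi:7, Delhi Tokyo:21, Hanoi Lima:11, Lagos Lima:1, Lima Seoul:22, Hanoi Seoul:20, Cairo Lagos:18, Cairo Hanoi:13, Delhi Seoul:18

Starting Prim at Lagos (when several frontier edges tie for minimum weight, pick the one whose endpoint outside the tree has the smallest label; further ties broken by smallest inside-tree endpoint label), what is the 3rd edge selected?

Prim's algorithm from Lagos:
Step 1: cheapest edge leaving the tree is Lagos Lima (1); add Lima.
Step 2: cheapest edge leaving the tree is Hanoi Lima (11); add Hanoi.
Step 3: cheapest edge leaving the tree is Delhi Hanoi (7); add Delhi.
Step 4: cheapest edge leaving the tree is Cairo Delhi (7); add Cairo.
Step 5: cheapest edge leaving the tree is Cairo Seoul (7); add Seoul.
Step 6: cheapest edge leaving the tree is Hanoi Oslo (14); add Oslo.
Step 7: cheapest edge leaving the tree is Oslo Tokyo (11); add Tokyo.
The 3rd edge added is Delhi Hanoi.

Delhi-Hanoi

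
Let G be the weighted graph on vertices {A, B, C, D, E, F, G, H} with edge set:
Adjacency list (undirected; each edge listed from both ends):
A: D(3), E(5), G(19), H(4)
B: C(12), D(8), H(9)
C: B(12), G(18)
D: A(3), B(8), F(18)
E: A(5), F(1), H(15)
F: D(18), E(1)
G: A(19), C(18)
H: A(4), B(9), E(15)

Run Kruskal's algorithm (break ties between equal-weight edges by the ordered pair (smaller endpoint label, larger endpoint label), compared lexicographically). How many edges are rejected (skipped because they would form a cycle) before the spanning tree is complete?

Sort edges by weight, then run Kruskal:
E–F (1): add — endpoints in different components.
A–D (3): add — endpoints in different components.
A–H (4): add — endpoints in different components.
A–E (5): add — endpoints in different components.
B–D (8): add — endpoints in different components.
B–H (9): skip — B and H already connected.
B–C (12): add — endpoints in different components.
E–H (15): skip — E and H already connected.
C–G (18): add — endpoints in different components.
Edges rejected before the tree was complete: 2.

2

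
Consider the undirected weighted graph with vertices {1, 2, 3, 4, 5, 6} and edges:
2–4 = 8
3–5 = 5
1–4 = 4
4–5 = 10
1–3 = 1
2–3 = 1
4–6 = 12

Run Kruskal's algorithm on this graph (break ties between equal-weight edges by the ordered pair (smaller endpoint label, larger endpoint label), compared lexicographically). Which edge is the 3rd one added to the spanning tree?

1-4

Kruskal: consider edges lightest-first.
1–3 (1): add — endpoints in different components.
2–3 (1): add — endpoints in different components.
1–4 (4): add — endpoints in different components.
3–5 (5): add — endpoints in different components.
2–4 (8): skip — 2 and 4 already connected.
4–5 (10): skip — 4 and 5 already connected.
4–6 (12): add — endpoints in different components.
The 3rd edge added is 1–4.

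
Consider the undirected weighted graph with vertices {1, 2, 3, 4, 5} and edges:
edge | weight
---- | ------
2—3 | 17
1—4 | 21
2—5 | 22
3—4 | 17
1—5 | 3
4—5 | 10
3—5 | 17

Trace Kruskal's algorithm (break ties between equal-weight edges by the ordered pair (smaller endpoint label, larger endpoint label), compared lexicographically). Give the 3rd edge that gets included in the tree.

2-3

Sort edges by weight, then run Kruskal:
1—5 (3): add. Components now {1,5} {2} {3} {4}
4—5 (10): add. Components now {1,4,5} {2} {3}
2—3 (17): add. Components now {1,4,5} {2,3}
3—4 (17): add. Components now {1,2,3,4,5}
The 3rd edge added is 2—3.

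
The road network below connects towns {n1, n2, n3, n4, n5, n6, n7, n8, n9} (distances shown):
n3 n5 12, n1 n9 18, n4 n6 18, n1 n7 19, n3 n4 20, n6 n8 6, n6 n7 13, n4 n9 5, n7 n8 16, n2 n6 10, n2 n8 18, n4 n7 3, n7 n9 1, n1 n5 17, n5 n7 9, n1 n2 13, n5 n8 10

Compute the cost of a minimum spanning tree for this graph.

Prim, starting at n7.
Step 1: cheapest edge leaving the tree is n7 n9 (1); add n9.
Step 2: cheapest edge leaving the tree is n4 n7 (3); add n4.
Step 3: cheapest edge leaving the tree is n5 n7 (9); add n5.
Step 4: cheapest edge leaving the tree is n5 n8 (10); add n8.
Step 5: cheapest edge leaving the tree is n6 n8 (6); add n6.
Step 6: cheapest edge leaving the tree is n2 n6 (10); add n2.
Step 7: cheapest edge leaving the tree is n3 n5 (12); add n3.
Step 8: cheapest edge leaving the tree is n1 n2 (13); add n1.
MST edges: n7 n9, n4 n7, n5 n7, n5 n8, n6 n8, n2 n6, n3 n5, n1 n2; total weight 1+3+9+10+6+10+12+13 = 64.

64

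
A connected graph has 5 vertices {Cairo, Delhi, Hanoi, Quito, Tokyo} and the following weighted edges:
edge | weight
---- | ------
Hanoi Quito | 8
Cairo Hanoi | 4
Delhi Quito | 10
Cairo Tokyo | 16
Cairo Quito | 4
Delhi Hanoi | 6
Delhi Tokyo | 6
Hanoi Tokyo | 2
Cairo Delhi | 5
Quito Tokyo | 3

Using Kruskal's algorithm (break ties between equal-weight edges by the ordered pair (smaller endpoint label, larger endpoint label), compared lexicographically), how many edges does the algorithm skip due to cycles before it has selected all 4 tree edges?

Kruskal: consider edges lightest-first.
Hanoi Tokyo (2): add. Components now {Quito} {Cairo} {Hanoi,Tokyo} {Delhi}
Quito Tokyo (3): add. Components now {Hanoi,Quito,Tokyo} {Cairo} {Delhi}
Cairo Hanoi (4): add. Components now {Cairo,Hanoi,Quito,Tokyo} {Delhi}
Cairo Quito (4): skip — Quito and Cairo already connected.
Cairo Delhi (5): add. Components now {Cairo,Delhi,Hanoi,Quito,Tokyo}
Edges rejected before the tree was complete: 1.

1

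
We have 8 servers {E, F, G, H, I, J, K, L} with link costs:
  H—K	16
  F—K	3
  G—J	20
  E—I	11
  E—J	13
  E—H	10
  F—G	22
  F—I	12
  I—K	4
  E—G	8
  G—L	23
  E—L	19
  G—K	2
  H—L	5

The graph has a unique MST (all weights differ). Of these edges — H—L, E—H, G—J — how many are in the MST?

Kruskal's algorithm — process edges by increasing weight (ties by edge label):
G—K (2): add — endpoints in different components.
F—K (3): add — endpoints in different components.
I—K (4): add — endpoints in different components.
H—L (5): add — endpoints in different components.
E—G (8): add — endpoints in different components.
E—H (10): add — endpoints in different components.
E—I (11): skip — E and I already connected.
F—I (12): skip — F and I already connected.
E—J (13): add — endpoints in different components.
MST edge set: {G—K, F—K, I—K, H—L, E—G, E—H, E—J}.
Of the listed edges, {H—L, E—H} are in the MST → 2.

2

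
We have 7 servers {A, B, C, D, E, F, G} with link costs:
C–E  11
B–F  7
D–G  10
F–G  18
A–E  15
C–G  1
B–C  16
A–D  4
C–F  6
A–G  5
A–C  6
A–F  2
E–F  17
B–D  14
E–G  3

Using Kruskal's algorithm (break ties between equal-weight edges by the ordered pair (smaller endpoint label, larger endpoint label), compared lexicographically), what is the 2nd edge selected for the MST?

A-F

Kruskal: consider edges lightest-first.
C–G (1): add. Components now {A} {B} {C,G} {D} {E} {F}
A–F (2): add. Components now {A,F} {B} {C,G} {D} {E}
E–G (3): add. Components now {A,F} {B} {C,E,G} {D}
A–D (4): add. Components now {A,D,F} {B} {C,E,G}
A–G (5): add. Components now {A,C,D,E,F,G} {B}
A–C (6): skip — A and C already connected.
C–F (6): skip — C and F already connected.
B–F (7): add. Components now {A,B,C,D,E,F,G}
The 2nd edge added is A–F.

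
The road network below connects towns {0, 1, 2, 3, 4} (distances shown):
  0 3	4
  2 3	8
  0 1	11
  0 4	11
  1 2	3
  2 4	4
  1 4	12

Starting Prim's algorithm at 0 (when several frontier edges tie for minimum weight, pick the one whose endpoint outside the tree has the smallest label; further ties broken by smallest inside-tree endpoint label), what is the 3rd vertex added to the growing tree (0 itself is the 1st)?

Grow the tree from 0 using Prim:
Step 1: frontier [0 3 4, 0 1 11, 0 4 11] → take 0 3 (4); add 3.
Step 2: frontier [0 1 11, 0 4 11, 2 3 8] → take 2 3 (8); add 2.
Step 3: frontier [0 1 11, 0 4 11, 1 2 3, 2 4 4] → take 1 2 (3); add 1.
Step 4: frontier [0 4 11, 1 4 12, 2 4 4] → take 2 4 (4); add 4.
Vertex order: 0, 3, 2, 1, 4. The 3rd vertex is 2.

2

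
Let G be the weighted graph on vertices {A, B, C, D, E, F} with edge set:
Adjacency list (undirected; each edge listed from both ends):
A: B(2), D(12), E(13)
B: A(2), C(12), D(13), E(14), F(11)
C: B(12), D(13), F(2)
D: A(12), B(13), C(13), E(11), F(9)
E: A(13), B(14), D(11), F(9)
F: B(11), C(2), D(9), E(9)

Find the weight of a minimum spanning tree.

33

Kruskal: consider edges lightest-first.
A B (2): add. Components now {A,B} {C} {D} {E} {F}
C F (2): add. Components now {A,B} {C,F} {D} {E}
D F (9): add. Components now {A,B} {C,D,F} {E}
E F (9): add. Components now {A,B} {C,D,E,F}
B F (11): add. Components now {A,B,C,D,E,F}
MST edges: A B, C F, D F, E F, B F; total weight 2+2+9+9+11 = 33.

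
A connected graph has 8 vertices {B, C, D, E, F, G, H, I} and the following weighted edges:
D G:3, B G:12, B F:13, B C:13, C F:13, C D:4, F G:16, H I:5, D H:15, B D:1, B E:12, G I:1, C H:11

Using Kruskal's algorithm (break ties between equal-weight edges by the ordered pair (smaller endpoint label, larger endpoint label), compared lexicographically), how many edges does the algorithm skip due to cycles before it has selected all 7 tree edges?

3

Kruskal's algorithm — process edges by increasing weight (ties by edge label):
B D (1): add — endpoints in different components.
G I (1): add — endpoints in different components.
D G (3): add — endpoints in different components.
C D (4): add — endpoints in different components.
H I (5): add — endpoints in different components.
C H (11): skip — C and H already connected.
B E (12): add — endpoints in different components.
B G (12): skip — B and G already connected.
B C (13): skip — B and C already connected.
B F (13): add — endpoints in different components.
Edges rejected before the tree was complete: 3.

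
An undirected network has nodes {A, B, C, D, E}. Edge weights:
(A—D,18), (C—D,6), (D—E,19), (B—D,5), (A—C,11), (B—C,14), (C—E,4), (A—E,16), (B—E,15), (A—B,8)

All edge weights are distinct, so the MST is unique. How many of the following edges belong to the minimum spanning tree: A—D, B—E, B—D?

1

Sort edges by weight, then run Kruskal:
C—E (4): add. Components now {A} {B} {C,E} {D}
B—D (5): add. Components now {A} {B,D} {C,E}
C—D (6): add. Components now {A} {B,C,D,E}
A—B (8): add. Components now {A,B,C,D,E}
MST edge set: {C—E, B—D, C—D, A—B}.
Of the listed edges, {B—D} are in the MST → 1.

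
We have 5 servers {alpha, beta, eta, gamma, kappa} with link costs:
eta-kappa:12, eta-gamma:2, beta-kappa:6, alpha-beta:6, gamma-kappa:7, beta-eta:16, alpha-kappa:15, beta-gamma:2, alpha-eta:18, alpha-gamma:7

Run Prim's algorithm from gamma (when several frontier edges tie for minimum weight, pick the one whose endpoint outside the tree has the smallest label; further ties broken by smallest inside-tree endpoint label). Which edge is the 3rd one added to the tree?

Grow the tree from gamma using Prim:
Step 1: cheapest edge leaving the tree is beta-gamma (2); add beta.
Step 2: cheapest edge leaving the tree is eta-gamma (2); add eta.
Step 3: cheapest edge leaving the tree is alpha-beta (6); add alpha.
Step 4: cheapest edge leaving the tree is beta-kappa (6); add kappa.
The 3rd edge added is alpha-beta.

alpha-beta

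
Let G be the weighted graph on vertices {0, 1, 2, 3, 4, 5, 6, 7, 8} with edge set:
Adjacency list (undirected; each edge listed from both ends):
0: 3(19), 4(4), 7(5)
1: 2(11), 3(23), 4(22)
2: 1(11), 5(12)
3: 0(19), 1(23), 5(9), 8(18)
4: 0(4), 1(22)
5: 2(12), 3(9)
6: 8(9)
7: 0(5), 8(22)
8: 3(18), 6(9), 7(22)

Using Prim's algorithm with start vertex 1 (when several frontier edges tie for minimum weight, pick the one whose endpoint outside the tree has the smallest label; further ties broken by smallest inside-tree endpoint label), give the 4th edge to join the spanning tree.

Grow the tree from 1 using Prim:
Step 1: cheapest edge leaving the tree is 1-2 (11); add 2.
Step 2: cheapest edge leaving the tree is 2-5 (12); add 5.
Step 3: cheapest edge leaving the tree is 3-5 (9); add 3.
Step 4: cheapest edge leaving the tree is 3-8 (18); add 8.
Step 5: cheapest edge leaving the tree is 6-8 (9); add 6.
Step 6: cheapest edge leaving the tree is 0-3 (19); add 0.
Step 7: cheapest edge leaving the tree is 0-4 (4); add 4.
Step 8: cheapest edge leaving the tree is 0-7 (5); add 7.
The 4th edge added is 3-8.

3-8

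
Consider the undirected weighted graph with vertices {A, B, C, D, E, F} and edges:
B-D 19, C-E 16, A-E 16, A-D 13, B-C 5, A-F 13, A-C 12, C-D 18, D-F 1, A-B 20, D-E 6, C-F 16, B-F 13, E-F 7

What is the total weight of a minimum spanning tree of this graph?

37

Kruskal's algorithm — process edges by increasing weight (ties by edge label):
D-F (1): add. Components now {A} {B} {C} {D,F} {E}
B-C (5): add. Components now {A} {B,C} {D,F} {E}
D-E (6): add. Components now {A} {B,C} {D,E,F}
E-F (7): skip — E and F already connected.
A-C (12): add. Components now {A,B,C} {D,E,F}
A-D (13): add. Components now {A,B,C,D,E,F}
MST edges: D-F, B-C, D-E, A-C, A-D; total weight 1+5+6+12+13 = 37.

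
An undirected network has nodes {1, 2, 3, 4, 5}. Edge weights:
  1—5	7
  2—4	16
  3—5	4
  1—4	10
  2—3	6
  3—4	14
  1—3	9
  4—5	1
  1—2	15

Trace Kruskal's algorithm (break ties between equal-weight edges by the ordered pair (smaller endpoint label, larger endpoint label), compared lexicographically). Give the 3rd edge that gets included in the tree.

Kruskal: consider edges lightest-first.
4—5 (1): add. Components now {1} {2} {3} {4,5}
3—5 (4): add. Components now {1} {2} {3,4,5}
2—3 (6): add. Components now {1} {2,3,4,5}
1—5 (7): add. Components now {1,2,3,4,5}
The 3rd edge added is 2—3.

2-3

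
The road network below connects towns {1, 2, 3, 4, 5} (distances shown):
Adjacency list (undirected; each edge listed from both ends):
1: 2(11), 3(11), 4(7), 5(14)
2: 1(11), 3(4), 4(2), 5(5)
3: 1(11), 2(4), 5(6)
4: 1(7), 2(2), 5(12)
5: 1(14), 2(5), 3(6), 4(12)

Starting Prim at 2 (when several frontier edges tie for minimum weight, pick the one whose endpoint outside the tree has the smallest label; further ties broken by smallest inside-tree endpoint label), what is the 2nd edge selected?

Prim, starting at 2.
Step 1: frontier [2-4 2, 2-3 4, 2-5 5, 1-2 11] → take 2-4 (2); add 4.
Step 2: frontier [2-3 4, 2-5 5, 1-2 11, 1-4 7, 4-5 12] → take 2-3 (4); add 3.
Step 3: frontier [2-5 5, 1-2 11, 3-5 6, 1-3 11, 1-4 7, 4-5 12] → take 2-5 (5); add 5.
Step 4: frontier [1-2 11, 1-3 11, 1-4 7, 1-5 14] → take 1-4 (7); add 1.
The 2nd edge added is 2-3.

2-3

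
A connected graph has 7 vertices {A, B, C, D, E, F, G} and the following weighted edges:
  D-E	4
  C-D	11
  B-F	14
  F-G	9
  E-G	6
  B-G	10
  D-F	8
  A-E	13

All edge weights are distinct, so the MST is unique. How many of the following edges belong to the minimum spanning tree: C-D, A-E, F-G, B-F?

Kruskal's algorithm — process edges by increasing weight (ties by edge label):
D-E (4): add. Components now {A} {B} {C} {D,E} {F} {G}
E-G (6): add. Components now {A} {B} {C} {D,E,G} {F}
D-F (8): add. Components now {A} {B} {C} {D,E,F,G}
F-G (9): skip — F and G already connected.
B-G (10): add. Components now {A} {B,D,E,F,G} {C}
C-D (11): add. Components now {A} {B,C,D,E,F,G}
A-E (13): add. Components now {A,B,C,D,E,F,G}
MST edge set: {D-E, E-G, D-F, B-G, C-D, A-E}.
Of the listed edges, {C-D, A-E} are in the MST → 2.

2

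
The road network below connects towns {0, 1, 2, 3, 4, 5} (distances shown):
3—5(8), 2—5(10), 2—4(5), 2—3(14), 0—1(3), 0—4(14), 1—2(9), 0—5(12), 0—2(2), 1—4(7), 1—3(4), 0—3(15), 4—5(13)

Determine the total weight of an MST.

Kruskal: consider edges lightest-first.
0—2 (2): add. Components now {0,2} {1} {3} {4} {5}
0—1 (3): add. Components now {0,1,2} {3} {4} {5}
1—3 (4): add. Components now {0,1,2,3} {4} {5}
2—4 (5): add. Components now {0,1,2,3,4} {5}
1—4 (7): skip — 1 and 4 already connected.
3—5 (8): add. Components now {0,1,2,3,4,5}
MST edges: 0—2, 0—1, 1—3, 2—4, 3—5; total weight 2+3+4+5+8 = 22.

22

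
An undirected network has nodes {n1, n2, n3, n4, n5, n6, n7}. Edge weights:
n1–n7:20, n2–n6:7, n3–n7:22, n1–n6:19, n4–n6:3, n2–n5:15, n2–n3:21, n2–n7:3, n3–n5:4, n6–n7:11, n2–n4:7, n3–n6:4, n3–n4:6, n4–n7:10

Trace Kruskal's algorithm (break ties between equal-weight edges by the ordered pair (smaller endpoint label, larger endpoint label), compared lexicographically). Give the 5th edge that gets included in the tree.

Sort edges by weight, then run Kruskal:
n2–n7 (3): add. Components now {n1} {n2,n7} {n3} {n4} {n5} {n6}
n4–n6 (3): add. Components now {n1} {n2,n7} {n3} {n4,n6} {n5}
n3–n5 (4): add. Components now {n1} {n2,n7} {n3,n5} {n4,n6}
n3–n6 (4): add. Components now {n1} {n2,n7} {n3,n4,n5,n6}
n3–n4 (6): skip — n3 and n4 already connected.
n2–n4 (7): add. Components now {n1} {n2,n3,n4,n5,n6,n7}
n2–n6 (7): skip — n2 and n6 already connected.
n4–n7 (10): skip — n4 and n7 already connected.
n6–n7 (11): skip — n7 and n6 already connected.
n2–n5 (15): skip — n2 and n5 already connected.
n1–n6 (19): add. Components now {n1,n2,n3,n4,n5,n6,n7}
The 5th edge added is n2–n4.

n2-n4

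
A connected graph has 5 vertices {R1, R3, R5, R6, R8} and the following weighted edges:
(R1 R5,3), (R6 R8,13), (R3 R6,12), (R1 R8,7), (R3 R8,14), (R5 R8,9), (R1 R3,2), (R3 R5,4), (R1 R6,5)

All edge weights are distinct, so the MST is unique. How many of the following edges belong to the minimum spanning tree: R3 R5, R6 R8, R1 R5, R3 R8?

Kruskal: consider edges lightest-first.
R1 R3 (2): add. Components now {R1,R3} {R8} {R5} {R6}
R1 R5 (3): add. Components now {R1,R3,R5} {R8} {R6}
R3 R5 (4): skip — R3 and R5 already connected.
R1 R6 (5): add. Components now {R1,R3,R5,R6} {R8}
R1 R8 (7): add. Components now {R1,R3,R5,R6,R8}
MST edge set: {R1 R3, R1 R5, R1 R6, R1 R8}.
Of the listed edges, {R1 R5} are in the MST → 1.

1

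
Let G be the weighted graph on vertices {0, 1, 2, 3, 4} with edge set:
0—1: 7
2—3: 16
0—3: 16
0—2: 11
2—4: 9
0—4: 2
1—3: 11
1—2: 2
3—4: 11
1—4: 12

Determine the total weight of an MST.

Kruskal's algorithm — process edges by increasing weight (ties by edge label):
0—4 (2): add — endpoints in different components.
1—2 (2): add — endpoints in different components.
0—1 (7): add — endpoints in different components.
2—4 (9): skip — 2 and 4 already connected.
0—2 (11): skip — 0 and 2 already connected.
1—3 (11): add — endpoints in different components.
MST edges: 0—4, 1—2, 0—1, 1—3; total weight 2+2+7+11 = 22.

22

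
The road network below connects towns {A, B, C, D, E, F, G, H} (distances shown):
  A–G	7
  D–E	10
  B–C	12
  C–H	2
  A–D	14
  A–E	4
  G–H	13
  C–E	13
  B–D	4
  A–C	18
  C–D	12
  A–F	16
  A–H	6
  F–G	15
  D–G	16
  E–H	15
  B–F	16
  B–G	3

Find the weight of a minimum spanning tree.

Grow the tree from H using Prim:
Step 1: cheapest edge leaving the tree is C–H (2); add C.
Step 2: cheapest edge leaving the tree is A–H (6); add A.
Step 3: cheapest edge leaving the tree is A–E (4); add E.
Step 4: cheapest edge leaving the tree is A–G (7); add G.
Step 5: cheapest edge leaving the tree is B–G (3); add B.
Step 6: cheapest edge leaving the tree is B–D (4); add D.
Step 7: cheapest edge leaving the tree is F–G (15); add F.
MST edges: C–H, A–H, A–E, A–G, B–G, B–D, F–G; total weight 2+6+4+7+3+4+15 = 41.

41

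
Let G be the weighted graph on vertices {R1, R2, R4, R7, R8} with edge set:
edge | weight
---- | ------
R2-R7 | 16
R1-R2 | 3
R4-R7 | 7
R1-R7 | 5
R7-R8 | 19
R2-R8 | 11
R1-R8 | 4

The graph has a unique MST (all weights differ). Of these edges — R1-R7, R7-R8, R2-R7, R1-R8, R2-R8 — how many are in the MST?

Kruskal: consider edges lightest-first.
R1-R2 (3): add. Components now {R7} {R4} {R1,R2} {R8}
R1-R8 (4): add. Components now {R7} {R4} {R1,R2,R8}
R1-R7 (5): add. Components now {R1,R2,R7,R8} {R4}
R4-R7 (7): add. Components now {R1,R2,R4,R7,R8}
MST edge set: {R1-R2, R1-R8, R1-R7, R4-R7}.
Of the listed edges, {R1-R7, R1-R8} are in the MST → 2.

2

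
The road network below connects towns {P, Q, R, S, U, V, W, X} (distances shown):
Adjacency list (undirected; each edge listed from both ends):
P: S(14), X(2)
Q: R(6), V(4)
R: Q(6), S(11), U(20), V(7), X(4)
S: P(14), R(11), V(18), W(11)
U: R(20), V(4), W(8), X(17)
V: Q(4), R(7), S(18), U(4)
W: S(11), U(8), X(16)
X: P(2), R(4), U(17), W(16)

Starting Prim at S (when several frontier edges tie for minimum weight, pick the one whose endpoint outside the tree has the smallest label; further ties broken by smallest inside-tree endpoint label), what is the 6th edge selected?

Prim's algorithm from S:
Step 1: cheapest edge leaving the tree is R–S (11); add R.
Step 2: cheapest edge leaving the tree is R–X (4); add X.
Step 3: cheapest edge leaving the tree is P–X (2); add P.
Step 4: cheapest edge leaving the tree is Q–R (6); add Q.
Step 5: cheapest edge leaving the tree is Q–V (4); add V.
Step 6: cheapest edge leaving the tree is U–V (4); add U.
Step 7: cheapest edge leaving the tree is U–W (8); add W.
The 6th edge added is U–V.

U-V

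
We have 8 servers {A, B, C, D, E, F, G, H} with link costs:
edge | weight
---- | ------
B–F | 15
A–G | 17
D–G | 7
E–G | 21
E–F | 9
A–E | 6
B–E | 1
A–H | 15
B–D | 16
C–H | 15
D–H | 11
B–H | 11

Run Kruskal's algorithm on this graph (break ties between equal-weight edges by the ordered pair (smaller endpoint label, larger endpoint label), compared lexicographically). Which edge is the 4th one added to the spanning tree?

Sort edges by weight, then run Kruskal:
B–E (1): add — endpoints in different components.
A–E (6): add — endpoints in different components.
D–G (7): add — endpoints in different components.
E–F (9): add — endpoints in different components.
B–H (11): add — endpoints in different components.
D–H (11): add — endpoints in different components.
A–H (15): skip — A and H already connected.
B–F (15): skip — B and F already connected.
C–H (15): add — endpoints in different components.
The 4th edge added is E–F.

E-F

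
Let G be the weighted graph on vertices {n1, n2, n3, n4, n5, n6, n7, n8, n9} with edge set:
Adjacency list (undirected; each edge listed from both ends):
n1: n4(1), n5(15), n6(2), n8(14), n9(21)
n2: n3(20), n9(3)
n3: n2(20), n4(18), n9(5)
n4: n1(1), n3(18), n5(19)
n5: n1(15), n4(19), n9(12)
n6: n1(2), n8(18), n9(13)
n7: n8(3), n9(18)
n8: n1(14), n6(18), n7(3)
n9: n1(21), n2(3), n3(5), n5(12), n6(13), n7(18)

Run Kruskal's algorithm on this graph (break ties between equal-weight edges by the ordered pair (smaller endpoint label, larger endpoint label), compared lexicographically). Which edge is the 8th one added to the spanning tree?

Kruskal's algorithm — process edges by increasing weight (ties by edge label):
n1 n4 (1): add — endpoints in different components.
n1 n6 (2): add — endpoints in different components.
n2 n9 (3): add — endpoints in different components.
n7 n8 (3): add — endpoints in different components.
n3 n9 (5): add — endpoints in different components.
n5 n9 (12): add — endpoints in different components.
n6 n9 (13): add — endpoints in different components.
n1 n8 (14): add — endpoints in different components.
The 8th edge added is n1 n8.

n1-n8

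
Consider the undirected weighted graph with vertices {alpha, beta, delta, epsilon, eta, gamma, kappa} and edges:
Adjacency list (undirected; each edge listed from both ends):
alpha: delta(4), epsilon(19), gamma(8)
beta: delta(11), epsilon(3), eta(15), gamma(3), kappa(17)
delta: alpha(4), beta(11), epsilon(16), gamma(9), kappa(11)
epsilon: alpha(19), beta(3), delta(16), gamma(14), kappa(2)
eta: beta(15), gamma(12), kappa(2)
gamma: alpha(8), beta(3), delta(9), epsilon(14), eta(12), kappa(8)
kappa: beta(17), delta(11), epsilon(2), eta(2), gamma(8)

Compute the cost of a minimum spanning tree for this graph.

22

Prim's algorithm from delta:
Step 1: cheapest edge leaving the tree is alpha—delta (4); add alpha.
Step 2: cheapest edge leaving the tree is alpha—gamma (8); add gamma.
Step 3: cheapest edge leaving the tree is beta—gamma (3); add beta.
Step 4: cheapest edge leaving the tree is beta—epsilon (3); add epsilon.
Step 5: cheapest edge leaving the tree is epsilon—kappa (2); add kappa.
Step 6: cheapest edge leaving the tree is eta—kappa (2); add eta.
MST edges: alpha—delta, alpha—gamma, beta—gamma, beta—epsilon, epsilon—kappa, eta—kappa; total weight 4+8+3+3+2+2 = 22.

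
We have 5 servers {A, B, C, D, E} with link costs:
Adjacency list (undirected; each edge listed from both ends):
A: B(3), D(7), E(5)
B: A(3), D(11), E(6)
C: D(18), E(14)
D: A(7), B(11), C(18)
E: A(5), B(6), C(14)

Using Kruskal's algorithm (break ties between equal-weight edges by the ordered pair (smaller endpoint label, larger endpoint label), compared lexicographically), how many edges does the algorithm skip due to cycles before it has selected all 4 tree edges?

Kruskal: consider edges lightest-first.
A B (3): add. Components now {A,B} {C} {D} {E}
A E (5): add. Components now {A,B,E} {C} {D}
B E (6): skip — B and E already connected.
A D (7): add. Components now {A,B,D,E} {C}
B D (11): skip — B and D already connected.
C E (14): add. Components now {A,B,C,D,E}
Edges rejected before the tree was complete: 2.

2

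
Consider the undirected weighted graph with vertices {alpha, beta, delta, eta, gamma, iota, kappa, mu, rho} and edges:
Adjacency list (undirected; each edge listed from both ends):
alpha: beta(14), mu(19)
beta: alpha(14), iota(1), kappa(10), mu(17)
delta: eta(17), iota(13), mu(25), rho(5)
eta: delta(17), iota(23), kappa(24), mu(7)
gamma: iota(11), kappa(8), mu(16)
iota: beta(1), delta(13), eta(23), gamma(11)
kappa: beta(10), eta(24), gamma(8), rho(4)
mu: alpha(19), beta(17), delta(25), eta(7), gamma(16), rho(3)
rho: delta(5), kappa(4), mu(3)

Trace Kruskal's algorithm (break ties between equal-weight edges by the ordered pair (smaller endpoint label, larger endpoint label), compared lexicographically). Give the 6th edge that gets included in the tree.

gamma-kappa

Sort edges by weight, then run Kruskal:
beta iota (1): add — endpoints in different components.
mu rho (3): add — endpoints in different components.
kappa rho (4): add — endpoints in different components.
delta rho (5): add — endpoints in different components.
eta mu (7): add — endpoints in different components.
gamma kappa (8): add — endpoints in different components.
beta kappa (10): add — endpoints in different components.
gamma iota (11): skip — iota and gamma already connected.
delta iota (13): skip — iota and delta already connected.
alpha beta (14): add — endpoints in different components.
The 6th edge added is gamma kappa.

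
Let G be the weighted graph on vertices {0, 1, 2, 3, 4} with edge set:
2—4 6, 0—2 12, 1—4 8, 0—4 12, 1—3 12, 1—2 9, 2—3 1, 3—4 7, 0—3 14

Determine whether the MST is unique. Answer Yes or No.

Kruskal: consider edges lightest-first.
2—3 (1): add — endpoints in different components.
2—4 (6): add — endpoints in different components.
3—4 (7): skip — 3 and 4 already connected.
1—4 (8): add — endpoints in different components.
1—2 (9): skip — 1 and 2 already connected.
0—2 (12): add — endpoints in different components.
Non-tree edge 0—4 has weight 12, equal to the heaviest edge on its tree cycle — swapping gives another MST of the same weight. Not unique.

No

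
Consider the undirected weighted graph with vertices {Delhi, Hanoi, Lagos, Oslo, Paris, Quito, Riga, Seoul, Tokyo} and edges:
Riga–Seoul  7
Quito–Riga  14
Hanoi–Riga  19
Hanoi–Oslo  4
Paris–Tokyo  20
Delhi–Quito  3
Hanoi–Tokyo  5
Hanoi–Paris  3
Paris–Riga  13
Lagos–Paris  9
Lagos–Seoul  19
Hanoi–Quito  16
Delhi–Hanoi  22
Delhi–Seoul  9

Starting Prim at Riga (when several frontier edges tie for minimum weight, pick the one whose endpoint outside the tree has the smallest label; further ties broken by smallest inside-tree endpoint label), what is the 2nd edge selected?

Grow the tree from Riga using Prim:
Step 1: cheapest edge leaving the tree is Riga–Seoul (7); add Seoul.
Step 2: cheapest edge leaving the tree is Delhi–Seoul (9); add Delhi.
Step 3: cheapest edge leaving the tree is Delhi–Quito (3); add Quito.
Step 4: cheapest edge leaving the tree is Paris–Riga (13); add Paris.
Step 5: cheapest edge leaving the tree is Hanoi–Paris (3); add Hanoi.
Step 6: cheapest edge leaving the tree is Hanoi–Oslo (4); add Oslo.
Step 7: cheapest edge leaving the tree is Hanoi–Tokyo (5); add Tokyo.
Step 8: cheapest edge leaving the tree is Lagos–Paris (9); add Lagos.
The 2nd edge added is Delhi–Seoul.

Delhi-Seoul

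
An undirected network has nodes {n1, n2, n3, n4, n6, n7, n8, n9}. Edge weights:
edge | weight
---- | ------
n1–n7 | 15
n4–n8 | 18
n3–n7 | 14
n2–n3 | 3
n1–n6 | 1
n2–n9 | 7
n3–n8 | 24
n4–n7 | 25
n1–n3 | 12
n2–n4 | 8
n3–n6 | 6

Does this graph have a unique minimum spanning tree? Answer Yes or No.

Sort edges by weight, then run Kruskal:
n1–n6 (1): add — endpoints in different components.
n2–n3 (3): add — endpoints in different components.
n3–n6 (6): add — endpoints in different components.
n2–n9 (7): add — endpoints in different components.
n2–n4 (8): add — endpoints in different components.
n1–n3 (12): skip — n3 and n1 already connected.
n3–n7 (14): add — endpoints in different components.
n1–n7 (15): skip — n1 and n7 already connected.
n4–n8 (18): add — endpoints in different components.
Every non-tree edge has weight strictly greater than the heaviest edge on the tree path between its endpoints, so the MST is unique.

Yes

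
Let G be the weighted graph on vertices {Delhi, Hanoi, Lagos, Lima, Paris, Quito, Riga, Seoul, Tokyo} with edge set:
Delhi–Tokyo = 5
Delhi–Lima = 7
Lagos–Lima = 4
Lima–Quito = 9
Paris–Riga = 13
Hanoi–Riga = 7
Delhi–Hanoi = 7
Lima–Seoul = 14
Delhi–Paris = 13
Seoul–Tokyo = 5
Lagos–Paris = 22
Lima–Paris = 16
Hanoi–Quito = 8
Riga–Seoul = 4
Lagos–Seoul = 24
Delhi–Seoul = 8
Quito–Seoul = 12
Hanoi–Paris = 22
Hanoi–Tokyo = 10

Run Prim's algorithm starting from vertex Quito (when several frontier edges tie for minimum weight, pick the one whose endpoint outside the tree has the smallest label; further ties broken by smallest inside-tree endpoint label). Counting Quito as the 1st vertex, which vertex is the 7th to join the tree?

Grow the tree from Quito using Prim:
Step 1: cheapest edge leaving the tree is Hanoi–Quito (8); add Hanoi.
Step 2: cheapest edge leaving the tree is Delhi–Hanoi (7); add Delhi.
Step 3: cheapest edge leaving the tree is Delhi–Tokyo (5); add Tokyo.
Step 4: cheapest edge leaving the tree is Seoul–Tokyo (5); add Seoul.
Step 5: cheapest edge leaving the tree is Riga–Seoul (4); add Riga.
Step 6: cheapest edge leaving the tree is Delhi–Lima (7); add Lima.
Step 7: cheapest edge leaving the tree is Lagos–Lima (4); add Lagos.
Step 8: cheapest edge leaving the tree is Delhi–Paris (13); add Paris.
Vertex order: Quito, Hanoi, Delhi, Tokyo, Seoul, Riga, Lima, Lagos, Paris. The 7th vertex is Lima.

Lima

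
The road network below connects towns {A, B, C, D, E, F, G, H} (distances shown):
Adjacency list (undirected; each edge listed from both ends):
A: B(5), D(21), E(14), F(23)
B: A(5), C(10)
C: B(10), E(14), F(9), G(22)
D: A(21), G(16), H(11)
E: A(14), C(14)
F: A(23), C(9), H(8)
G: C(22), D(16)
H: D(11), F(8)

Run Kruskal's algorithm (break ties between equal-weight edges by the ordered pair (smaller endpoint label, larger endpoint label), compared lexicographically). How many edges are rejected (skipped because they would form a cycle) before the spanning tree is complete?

Sort edges by weight, then run Kruskal:
A—B (5): add — endpoints in different components.
F—H (8): add — endpoints in different components.
C—F (9): add — endpoints in different components.
B—C (10): add — endpoints in different components.
D—H (11): add — endpoints in different components.
A—E (14): add — endpoints in different components.
C—E (14): skip — C and E already connected.
D—G (16): add — endpoints in different components.
Edges rejected before the tree was complete: 1.

1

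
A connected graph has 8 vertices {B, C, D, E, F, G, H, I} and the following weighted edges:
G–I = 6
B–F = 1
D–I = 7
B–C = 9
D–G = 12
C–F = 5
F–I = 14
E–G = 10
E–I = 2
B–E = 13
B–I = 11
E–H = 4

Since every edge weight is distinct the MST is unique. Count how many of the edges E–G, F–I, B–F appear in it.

Kruskal: consider edges lightest-first.
B–F (1): add — endpoints in different components.
E–I (2): add — endpoints in different components.
E–H (4): add — endpoints in different components.
C–F (5): add — endpoints in different components.
G–I (6): add — endpoints in different components.
D–I (7): add — endpoints in different components.
B–C (9): skip — B and C already connected.
E–G (10): skip — E and G already connected.
B–I (11): add — endpoints in different components.
MST edge set: {B–F, E–I, E–H, C–F, G–I, D–I, B–I}.
Of the listed edges, {B–F} are in the MST → 1.

1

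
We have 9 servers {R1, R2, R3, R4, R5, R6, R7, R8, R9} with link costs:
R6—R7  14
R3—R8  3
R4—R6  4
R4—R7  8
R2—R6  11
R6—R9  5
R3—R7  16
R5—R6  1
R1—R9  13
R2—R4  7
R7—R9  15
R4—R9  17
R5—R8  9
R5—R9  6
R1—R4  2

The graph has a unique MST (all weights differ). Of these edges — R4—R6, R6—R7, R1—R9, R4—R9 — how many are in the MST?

1

Kruskal's algorithm — process edges by increasing weight (ties by edge label):
R5—R6 (1): add — endpoints in different components.
R1—R4 (2): add — endpoints in different components.
R3—R8 (3): add — endpoints in different components.
R4—R6 (4): add — endpoints in different components.
R6—R9 (5): add — endpoints in different components.
R5—R9 (6): skip — R5 and R9 already connected.
R2—R4 (7): add — endpoints in different components.
R4—R7 (8): add — endpoints in different components.
R5—R8 (9): add — endpoints in different components.
MST edge set: {R5—R6, R1—R4, R3—R8, R4—R6, R6—R9, R2—R4, R4—R7, R5—R8}.
Of the listed edges, {R4—R6} are in the MST → 1.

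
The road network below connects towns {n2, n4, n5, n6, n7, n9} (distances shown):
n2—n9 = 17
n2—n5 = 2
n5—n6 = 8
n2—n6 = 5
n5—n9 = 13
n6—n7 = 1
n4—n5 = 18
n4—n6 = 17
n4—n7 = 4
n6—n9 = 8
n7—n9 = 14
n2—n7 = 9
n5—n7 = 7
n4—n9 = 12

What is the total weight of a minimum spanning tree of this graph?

Kruskal's algorithm — process edges by increasing weight (ties by edge label):
n6—n7 (1): add — endpoints in different components.
n2—n5 (2): add — endpoints in different components.
n4—n7 (4): add — endpoints in different components.
n2—n6 (5): add — endpoints in different components.
n5—n7 (7): skip — n5 and n7 already connected.
n5—n6 (8): skip — n5 and n6 already connected.
n6—n9 (8): add — endpoints in different components.
MST edges: n6—n7, n2—n5, n4—n7, n2—n6, n6—n9; total weight 1+2+4+5+8 = 20.

20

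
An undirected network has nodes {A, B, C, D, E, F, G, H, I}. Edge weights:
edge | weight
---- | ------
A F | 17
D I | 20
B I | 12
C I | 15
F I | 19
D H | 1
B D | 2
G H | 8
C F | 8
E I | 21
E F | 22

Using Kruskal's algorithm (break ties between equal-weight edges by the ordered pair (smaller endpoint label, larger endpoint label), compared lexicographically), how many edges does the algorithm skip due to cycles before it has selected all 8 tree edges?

Sort edges by weight, then run Kruskal:
D H (1): add — endpoints in different components.
B D (2): add — endpoints in different components.
C F (8): add — endpoints in different components.
G H (8): add — endpoints in different components.
B I (12): add — endpoints in different components.
C I (15): add — endpoints in different components.
A F (17): add — endpoints in different components.
F I (19): skip — F and I already connected.
D I (20): skip — D and I already connected.
E I (21): add — endpoints in different components.
Edges rejected before the tree was complete: 2.

2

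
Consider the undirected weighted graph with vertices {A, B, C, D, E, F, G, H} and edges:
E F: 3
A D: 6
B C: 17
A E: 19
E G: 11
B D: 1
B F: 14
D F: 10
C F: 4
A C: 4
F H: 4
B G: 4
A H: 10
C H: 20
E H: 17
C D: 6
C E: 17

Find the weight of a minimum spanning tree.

26

Prim's algorithm from B:
Step 1: cheapest edge leaving the tree is B D (1); add D.
Step 2: cheapest edge leaving the tree is B G (4); add G.
Step 3: cheapest edge leaving the tree is A D (6); add A.
Step 4: cheapest edge leaving the tree is A C (4); add C.
Step 5: cheapest edge leaving the tree is C F (4); add F.
Step 6: cheapest edge leaving the tree is E F (3); add E.
Step 7: cheapest edge leaving the tree is F H (4); add H.
MST edges: B D, B G, A D, A C, C F, E F, F H; total weight 1+4+6+4+4+3+4 = 26.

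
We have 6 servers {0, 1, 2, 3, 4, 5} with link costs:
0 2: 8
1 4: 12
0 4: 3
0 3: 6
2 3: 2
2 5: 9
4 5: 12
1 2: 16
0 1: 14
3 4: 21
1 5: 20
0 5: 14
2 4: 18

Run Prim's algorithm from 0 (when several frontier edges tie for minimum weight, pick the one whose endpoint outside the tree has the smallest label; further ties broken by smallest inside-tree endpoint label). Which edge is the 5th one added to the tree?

1-4

Grow the tree from 0 using Prim:
Step 1: frontier [0 4 3, 0 3 6, 0 2 8, 0 1 14, 0 5 14] → take 0 4 (3); add 4.
Step 2: frontier [0 3 6, 0 2 8, 0 1 14, 0 5 14, 1 4 12, 4 5 12, 2 4 18, 3 4 21] → take 0 3 (6); add 3.
Step 3: frontier [0 2 8, 0 1 14, 0 5 14, 2 3 2, 1 4 12, 4 5 12, 2 4 18] → take 2 3 (2); add 2.
Step 4: frontier [0 1 14, 0 5 14, 2 5 9, 1 2 16, 1 4 12, 4 5 12] → take 2 5 (9); add 5.
Step 5: frontier [0 1 14, 1 2 16, 1 4 12, 1 5 20] → take 1 4 (12); add 1.
The 5th edge added is 1 4.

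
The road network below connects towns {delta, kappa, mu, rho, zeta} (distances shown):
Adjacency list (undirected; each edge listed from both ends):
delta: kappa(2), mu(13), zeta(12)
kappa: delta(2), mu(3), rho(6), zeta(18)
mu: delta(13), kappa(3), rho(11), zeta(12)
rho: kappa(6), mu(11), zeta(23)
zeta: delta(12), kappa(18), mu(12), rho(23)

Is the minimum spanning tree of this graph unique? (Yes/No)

Kruskal's algorithm — process edges by increasing weight (ties by edge label):
delta–kappa (2): add — endpoints in different components.
kappa–mu (3): add — endpoints in different components.
kappa–rho (6): add — endpoints in different components.
mu–rho (11): skip — mu and rho already connected.
delta–zeta (12): add — endpoints in different components.
Non-tree edge mu–zeta has weight 12, equal to the heaviest edge on its tree cycle — swapping gives another MST of the same weight. Not unique.

No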